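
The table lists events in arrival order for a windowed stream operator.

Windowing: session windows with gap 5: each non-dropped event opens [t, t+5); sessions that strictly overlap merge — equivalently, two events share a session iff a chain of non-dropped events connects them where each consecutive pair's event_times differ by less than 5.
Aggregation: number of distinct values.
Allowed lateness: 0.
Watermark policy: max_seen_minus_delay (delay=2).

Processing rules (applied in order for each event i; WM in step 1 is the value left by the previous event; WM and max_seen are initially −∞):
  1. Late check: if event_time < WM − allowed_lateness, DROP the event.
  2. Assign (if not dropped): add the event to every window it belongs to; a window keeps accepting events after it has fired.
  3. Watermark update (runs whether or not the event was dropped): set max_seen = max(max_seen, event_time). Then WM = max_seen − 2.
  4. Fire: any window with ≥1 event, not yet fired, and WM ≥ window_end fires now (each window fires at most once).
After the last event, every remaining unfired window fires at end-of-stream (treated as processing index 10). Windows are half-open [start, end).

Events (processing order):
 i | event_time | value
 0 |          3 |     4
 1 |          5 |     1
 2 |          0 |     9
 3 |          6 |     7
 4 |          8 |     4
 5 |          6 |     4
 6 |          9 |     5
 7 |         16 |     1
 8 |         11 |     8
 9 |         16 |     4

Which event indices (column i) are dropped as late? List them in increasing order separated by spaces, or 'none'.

i=0 t=3 v=4: → [3,8); WM=1
i=1 t=5 v=1: → [3,10); WM=3
i=2 t=0 v=9: DROP (t<3-0); WM=3
i=3 t=6 v=7: → [3,11); WM=4
i=4 t=8 v=4: → [3,13); WM=6
i=5 t=6 v=4: → [3,13); WM=6
i=6 t=9 v=5: → [3,14); WM=7
i=7 t=16 v=1: → [16,21); WM=14
i=8 t=11 v=8: DROP (t<14-0); WM=14
i=9 t=16 v=4: → [16,21); WM=14

2 8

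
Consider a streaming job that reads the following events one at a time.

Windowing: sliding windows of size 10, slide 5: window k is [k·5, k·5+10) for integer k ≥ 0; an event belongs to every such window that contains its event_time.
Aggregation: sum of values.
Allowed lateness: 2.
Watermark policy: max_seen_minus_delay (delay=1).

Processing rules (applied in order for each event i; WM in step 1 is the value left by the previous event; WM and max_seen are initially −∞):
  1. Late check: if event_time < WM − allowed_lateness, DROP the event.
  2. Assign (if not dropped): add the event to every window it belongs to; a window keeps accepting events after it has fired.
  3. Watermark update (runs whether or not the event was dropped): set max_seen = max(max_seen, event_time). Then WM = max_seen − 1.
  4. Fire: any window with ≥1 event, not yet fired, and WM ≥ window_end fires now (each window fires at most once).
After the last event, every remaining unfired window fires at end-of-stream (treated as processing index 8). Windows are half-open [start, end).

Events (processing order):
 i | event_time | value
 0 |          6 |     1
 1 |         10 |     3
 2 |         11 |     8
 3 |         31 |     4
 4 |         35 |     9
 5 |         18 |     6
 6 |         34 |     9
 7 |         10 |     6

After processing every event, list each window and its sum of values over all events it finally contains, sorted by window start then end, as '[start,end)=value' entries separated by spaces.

i=0 t=6 v=1: → [5,15),[0,10); WM=5
i=1 t=10 v=3: → [10,20),[5,15); WM=9
i=2 t=11 v=8: → [10,20),[5,15); WM=10; [0,10) fires=1
i=3 t=31 v=4: → [30,40),[25,35); WM=30; [5,15) fires=12 [10,20) fires=11
i=4 t=35 v=9: → [35,45),[30,40); WM=34
i=5 t=18 v=6: DROP (t<34-2); WM=34
i=6 t=34 v=9: → [30,40),[25,35); WM=34
i=7 t=10 v=6: DROP (t<34-2); WM=34

[0,10)=1 [5,15)=12 [10,20)=11 [25,35)=13 [30,40)=22 [35,45)=9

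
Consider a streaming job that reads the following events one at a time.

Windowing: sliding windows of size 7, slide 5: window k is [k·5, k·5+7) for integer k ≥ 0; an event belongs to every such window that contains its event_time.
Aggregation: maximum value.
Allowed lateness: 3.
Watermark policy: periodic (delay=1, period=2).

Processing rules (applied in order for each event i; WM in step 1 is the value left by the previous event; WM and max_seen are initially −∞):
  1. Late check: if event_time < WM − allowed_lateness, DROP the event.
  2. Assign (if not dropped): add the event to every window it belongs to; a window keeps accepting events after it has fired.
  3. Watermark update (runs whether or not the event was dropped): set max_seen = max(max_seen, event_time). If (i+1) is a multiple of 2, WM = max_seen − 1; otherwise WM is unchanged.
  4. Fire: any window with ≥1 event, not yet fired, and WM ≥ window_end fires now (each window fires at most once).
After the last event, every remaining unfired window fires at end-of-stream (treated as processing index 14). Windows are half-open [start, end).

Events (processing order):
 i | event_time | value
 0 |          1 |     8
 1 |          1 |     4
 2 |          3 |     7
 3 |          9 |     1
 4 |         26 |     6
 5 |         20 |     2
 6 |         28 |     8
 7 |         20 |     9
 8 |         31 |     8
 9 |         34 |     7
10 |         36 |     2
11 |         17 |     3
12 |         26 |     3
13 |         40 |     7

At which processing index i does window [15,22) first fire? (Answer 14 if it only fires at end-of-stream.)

5

i=0 t=1 v=8: → [0,7); WM=−∞
i=1 t=1 v=4: → [0,7); WM=0
i=2 t=3 v=7: → [0,7); WM=0
i=3 t=9 v=1: → [5,12); WM=8; [0,7) fires=8
i=4 t=26 v=6: → [25,32),[20,27); WM=8
i=5 t=20 v=2: → [20,27),[15,22); WM=25; [5,12) fires=1 [15,22) fires=2
i=6 t=28 v=8: → [25,32); WM=25
i=7 t=20 v=9: DROP (t<25-3); WM=27; [20,27) fires=6
i=8 t=31 v=8: → [30,37),[25,32); WM=27
i=9 t=34 v=7: → [30,37); WM=33; [25,32) fires=8
i=10 t=36 v=2: → [35,42),[30,37); WM=33
i=11 t=17 v=3: DROP (t<33-3); WM=35
i=12 t=26 v=3: DROP (t<35-3); WM=35
i=13 t=40 v=7: → [40,47),[35,42); WM=39; [30,37) fires=8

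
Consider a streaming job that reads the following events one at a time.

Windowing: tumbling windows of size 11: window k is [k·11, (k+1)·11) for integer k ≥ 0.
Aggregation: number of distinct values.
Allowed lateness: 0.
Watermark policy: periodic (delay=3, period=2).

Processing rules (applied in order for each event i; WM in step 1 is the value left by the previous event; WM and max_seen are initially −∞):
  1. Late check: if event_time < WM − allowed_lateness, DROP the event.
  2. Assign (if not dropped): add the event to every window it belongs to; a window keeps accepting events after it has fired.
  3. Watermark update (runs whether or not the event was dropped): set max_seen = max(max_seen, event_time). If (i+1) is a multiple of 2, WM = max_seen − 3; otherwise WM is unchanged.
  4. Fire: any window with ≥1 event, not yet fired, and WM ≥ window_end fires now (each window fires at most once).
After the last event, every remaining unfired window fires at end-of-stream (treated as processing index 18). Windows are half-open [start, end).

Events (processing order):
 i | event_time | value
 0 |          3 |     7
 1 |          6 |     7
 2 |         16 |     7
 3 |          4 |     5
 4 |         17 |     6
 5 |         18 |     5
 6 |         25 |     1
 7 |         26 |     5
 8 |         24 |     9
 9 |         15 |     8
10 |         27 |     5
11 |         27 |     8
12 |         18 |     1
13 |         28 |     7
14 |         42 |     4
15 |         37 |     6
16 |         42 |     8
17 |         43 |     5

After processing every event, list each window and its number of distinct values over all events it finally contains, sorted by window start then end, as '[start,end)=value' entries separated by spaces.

[0,11)=2 [11,22)=3 [22,33)=5 [33,44)=4

i=0 t=3 v=7: → [0,11); WM=−∞
i=1 t=6 v=7: → [0,11); WM=3
i=2 t=16 v=7: → [11,22); WM=3
i=3 t=4 v=5: → [0,11); WM=13; [0,11) fires=2
i=4 t=17 v=6: → [11,22); WM=13
i=5 t=18 v=5: → [11,22); WM=15
i=6 t=25 v=1: → [22,33); WM=15
i=7 t=26 v=5: → [22,33); WM=23; [11,22) fires=3
i=8 t=24 v=9: → [22,33); WM=23
i=9 t=15 v=8: DROP (t<23-0); WM=23
i=10 t=27 v=5: → [22,33); WM=23
i=11 t=27 v=8: → [22,33); WM=24
i=12 t=18 v=1: DROP (t<24-0); WM=24
i=13 t=28 v=7: → [22,33); WM=25
i=14 t=42 v=4: → [33,44); WM=25
i=15 t=37 v=6: → [33,44); WM=39; [22,33) fires=5
i=16 t=42 v=8: → [33,44); WM=39
i=17 t=43 v=5: → [33,44); WM=40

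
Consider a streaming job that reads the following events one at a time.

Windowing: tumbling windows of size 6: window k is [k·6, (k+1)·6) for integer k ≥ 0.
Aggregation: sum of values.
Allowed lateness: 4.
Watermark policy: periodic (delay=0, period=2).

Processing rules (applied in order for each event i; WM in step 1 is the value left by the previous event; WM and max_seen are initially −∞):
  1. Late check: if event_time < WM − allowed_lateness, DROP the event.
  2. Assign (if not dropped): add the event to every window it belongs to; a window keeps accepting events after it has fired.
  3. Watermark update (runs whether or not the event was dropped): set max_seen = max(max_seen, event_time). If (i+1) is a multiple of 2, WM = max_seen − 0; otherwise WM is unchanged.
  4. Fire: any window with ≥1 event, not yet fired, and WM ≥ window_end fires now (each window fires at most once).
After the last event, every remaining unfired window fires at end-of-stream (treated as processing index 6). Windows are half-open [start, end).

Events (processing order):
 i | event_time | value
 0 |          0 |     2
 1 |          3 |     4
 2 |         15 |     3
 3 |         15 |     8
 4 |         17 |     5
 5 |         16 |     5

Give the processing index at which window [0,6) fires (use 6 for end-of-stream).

i=0 t=0 v=2: → [0,6); WM=−∞
i=1 t=3 v=4: → [0,6); WM=3
i=2 t=15 v=3: → [12,18); WM=3
i=3 t=15 v=8: → [12,18); WM=15; [0,6) fires=6
i=4 t=17 v=5: → [12,18); WM=15
i=5 t=16 v=5: → [12,18); WM=17

3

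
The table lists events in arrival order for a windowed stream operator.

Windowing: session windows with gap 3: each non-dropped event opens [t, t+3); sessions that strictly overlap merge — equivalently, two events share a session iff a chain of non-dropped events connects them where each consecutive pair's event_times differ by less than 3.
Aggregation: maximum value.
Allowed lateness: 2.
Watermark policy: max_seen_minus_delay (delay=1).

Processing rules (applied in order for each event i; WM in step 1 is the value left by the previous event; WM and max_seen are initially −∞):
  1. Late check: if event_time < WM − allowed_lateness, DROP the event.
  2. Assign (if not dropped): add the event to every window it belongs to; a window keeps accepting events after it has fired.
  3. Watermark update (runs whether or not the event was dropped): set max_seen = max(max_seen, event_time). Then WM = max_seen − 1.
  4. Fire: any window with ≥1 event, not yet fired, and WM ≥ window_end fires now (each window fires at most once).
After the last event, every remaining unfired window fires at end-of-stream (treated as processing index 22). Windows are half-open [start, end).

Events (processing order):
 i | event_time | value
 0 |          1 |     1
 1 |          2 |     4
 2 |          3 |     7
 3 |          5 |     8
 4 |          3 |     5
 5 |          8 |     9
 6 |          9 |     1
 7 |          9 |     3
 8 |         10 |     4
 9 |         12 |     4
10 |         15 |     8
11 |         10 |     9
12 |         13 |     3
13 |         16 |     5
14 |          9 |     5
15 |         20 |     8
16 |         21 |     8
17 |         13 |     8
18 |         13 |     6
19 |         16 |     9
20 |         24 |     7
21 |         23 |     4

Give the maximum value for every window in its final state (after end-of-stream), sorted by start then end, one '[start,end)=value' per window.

[1,8)=8 [8,19)=9 [20,27)=8

i=0 t=1 v=1: → [1,4); WM=0
i=1 t=2 v=4: → [1,5); WM=1
i=2 t=3 v=7: → [1,6); WM=2
i=3 t=5 v=8: → [1,8); WM=4
i=4 t=3 v=5: → [1,8); WM=4
i=5 t=8 v=9: → [8,11); WM=7
i=6 t=9 v=1: → [8,12); WM=8
i=7 t=9 v=3: → [8,12); WM=8
i=8 t=10 v=4: → [8,13); WM=9
i=9 t=12 v=4: → [8,15); WM=11
i=10 t=15 v=8: → [15,18); WM=14
i=11 t=10 v=9: DROP (t<14-2); WM=14
i=12 t=13 v=3: → [8,18); WM=14
i=13 t=16 v=5: → [8,19); WM=15
i=14 t=9 v=5: DROP (t<15-2); WM=15
i=15 t=20 v=8: → [20,23); WM=19
i=16 t=21 v=8: → [20,24); WM=20
i=17 t=13 v=8: DROP (t<20-2); WM=20
i=18 t=13 v=6: DROP (t<20-2); WM=20
i=19 t=16 v=9: DROP (t<20-2); WM=20
i=20 t=24 v=7: → [24,27); WM=23
i=21 t=23 v=4: → [20,27); WM=23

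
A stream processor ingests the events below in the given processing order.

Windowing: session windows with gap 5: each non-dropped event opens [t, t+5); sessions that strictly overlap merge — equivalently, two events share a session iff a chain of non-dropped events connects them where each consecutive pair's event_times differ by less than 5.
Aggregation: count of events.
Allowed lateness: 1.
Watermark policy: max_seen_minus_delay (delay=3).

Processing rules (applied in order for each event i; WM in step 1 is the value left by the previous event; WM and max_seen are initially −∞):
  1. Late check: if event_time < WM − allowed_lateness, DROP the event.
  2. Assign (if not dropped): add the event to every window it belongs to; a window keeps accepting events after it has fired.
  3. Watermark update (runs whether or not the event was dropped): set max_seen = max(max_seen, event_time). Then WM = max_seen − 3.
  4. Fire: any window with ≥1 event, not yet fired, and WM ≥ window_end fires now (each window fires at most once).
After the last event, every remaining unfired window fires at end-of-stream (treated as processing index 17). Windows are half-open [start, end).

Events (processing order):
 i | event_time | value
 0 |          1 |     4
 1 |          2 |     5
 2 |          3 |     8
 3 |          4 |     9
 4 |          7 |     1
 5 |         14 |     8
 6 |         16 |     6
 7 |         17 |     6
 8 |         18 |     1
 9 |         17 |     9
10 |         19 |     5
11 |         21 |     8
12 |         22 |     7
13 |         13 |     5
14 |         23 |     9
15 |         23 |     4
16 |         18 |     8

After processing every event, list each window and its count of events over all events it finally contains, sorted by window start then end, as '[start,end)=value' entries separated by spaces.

[1,12)=5 [14,28)=10

i=0 t=1 v=4: → [1,6); WM=-2
i=1 t=2 v=5: → [1,7); WM=-1
i=2 t=3 v=8: → [1,8); WM=0
i=3 t=4 v=9: → [1,9); WM=1
i=4 t=7 v=1: → [1,12); WM=4
i=5 t=14 v=8: → [14,19); WM=11
i=6 t=16 v=6: → [14,21); WM=13
i=7 t=17 v=6: → [14,22); WM=14
i=8 t=18 v=1: → [14,23); WM=15
i=9 t=17 v=9: → [14,23); WM=15
i=10 t=19 v=5: → [14,24); WM=16
i=11 t=21 v=8: → [14,26); WM=18
i=12 t=22 v=7: → [14,27); WM=19
i=13 t=13 v=5: DROP (t<19-1); WM=19
i=14 t=23 v=9: → [14,28); WM=20
i=15 t=23 v=4: → [14,28); WM=20
i=16 t=18 v=8: DROP (t<20-1); WM=20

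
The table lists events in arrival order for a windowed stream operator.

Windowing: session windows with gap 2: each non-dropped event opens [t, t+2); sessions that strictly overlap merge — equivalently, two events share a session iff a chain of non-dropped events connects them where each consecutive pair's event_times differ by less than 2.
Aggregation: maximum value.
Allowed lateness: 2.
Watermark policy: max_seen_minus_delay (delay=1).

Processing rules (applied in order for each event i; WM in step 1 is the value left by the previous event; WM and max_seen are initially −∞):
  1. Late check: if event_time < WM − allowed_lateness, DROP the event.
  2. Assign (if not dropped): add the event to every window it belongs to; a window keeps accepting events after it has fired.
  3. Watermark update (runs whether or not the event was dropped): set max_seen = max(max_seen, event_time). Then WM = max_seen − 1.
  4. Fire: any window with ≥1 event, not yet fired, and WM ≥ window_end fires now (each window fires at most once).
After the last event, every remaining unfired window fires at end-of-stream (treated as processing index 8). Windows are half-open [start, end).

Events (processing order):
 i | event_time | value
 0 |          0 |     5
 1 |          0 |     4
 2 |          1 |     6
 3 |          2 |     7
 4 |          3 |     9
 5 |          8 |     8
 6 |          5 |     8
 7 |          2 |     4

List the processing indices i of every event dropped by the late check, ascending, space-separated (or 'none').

7

i=0 t=0 v=5: → [0,2); WM=-1
i=1 t=0 v=4: → [0,2); WM=-1
i=2 t=1 v=6: → [0,3); WM=0
i=3 t=2 v=7: → [0,4); WM=1
i=4 t=3 v=9: → [0,5); WM=2
i=5 t=8 v=8: → [8,10); WM=7
i=6 t=5 v=8: → [5,7); WM=7
i=7 t=2 v=4: DROP (t<7-2); WM=7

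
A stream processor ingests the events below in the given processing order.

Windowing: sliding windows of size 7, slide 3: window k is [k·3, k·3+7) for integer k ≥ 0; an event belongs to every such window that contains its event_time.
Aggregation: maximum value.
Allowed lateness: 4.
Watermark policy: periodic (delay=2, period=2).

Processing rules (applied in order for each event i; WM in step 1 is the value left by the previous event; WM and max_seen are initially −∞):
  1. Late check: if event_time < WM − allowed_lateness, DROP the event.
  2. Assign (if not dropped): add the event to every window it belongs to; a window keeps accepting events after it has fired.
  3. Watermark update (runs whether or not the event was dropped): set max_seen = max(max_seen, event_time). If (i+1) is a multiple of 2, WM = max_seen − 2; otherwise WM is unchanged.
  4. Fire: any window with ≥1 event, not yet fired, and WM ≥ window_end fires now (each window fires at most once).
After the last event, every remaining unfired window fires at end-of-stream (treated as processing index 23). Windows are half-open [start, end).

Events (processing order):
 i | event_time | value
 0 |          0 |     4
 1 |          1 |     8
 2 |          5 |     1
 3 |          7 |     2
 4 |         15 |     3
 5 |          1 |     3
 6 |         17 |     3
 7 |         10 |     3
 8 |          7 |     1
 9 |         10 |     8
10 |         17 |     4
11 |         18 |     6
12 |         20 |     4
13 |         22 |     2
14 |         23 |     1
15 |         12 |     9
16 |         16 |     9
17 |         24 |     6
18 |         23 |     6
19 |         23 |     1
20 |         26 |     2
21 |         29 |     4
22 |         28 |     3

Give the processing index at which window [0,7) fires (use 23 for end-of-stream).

5

i=0 t=0 v=4: → [0,7); WM=−∞
i=1 t=1 v=8: → [0,7); WM=-1
i=2 t=5 v=1: → [3,10),[0,7); WM=-1
i=3 t=7 v=2: → [6,13),[3,10); WM=5
i=4 t=15 v=3: → [15,22),[12,19),[9,16); WM=5
i=5 t=1 v=3: → [0,7); WM=13; [0,7) fires=8 [3,10) fires=2 [6,13) fires=2
i=6 t=17 v=3: → [15,22),[12,19); WM=13
i=7 t=10 v=3: → [9,16),[6,13); WM=15
i=8 t=7 v=1: DROP (t<15-4); WM=15
i=9 t=10 v=8: DROP (t<15-4); WM=15
i=10 t=17 v=4: → [15,22),[12,19); WM=15
i=11 t=18 v=6: → [18,25),[15,22),[12,19); WM=16; [9,16) fires=3
i=12 t=20 v=4: → [18,25),[15,22); WM=16
i=13 t=22 v=2: → [21,28),[18,25); WM=20; [12,19) fires=6
i=14 t=23 v=1: → [21,28),[18,25); WM=20
i=15 t=12 v=9: DROP (t<20-4); WM=21
i=16 t=16 v=9: DROP (t<21-4); WM=21
i=17 t=24 v=6: → [24,31),[21,28),[18,25); WM=22; [15,22) fires=6
i=18 t=23 v=6: → [21,28),[18,25); WM=22
i=19 t=23 v=1: → [21,28),[18,25); WM=22
i=20 t=26 v=2: → [24,31),[21,28); WM=22
i=21 t=29 v=4: → [27,34),[24,31); WM=27; [18,25) fires=6
i=22 t=28 v=3: → [27,34),[24,31); WM=27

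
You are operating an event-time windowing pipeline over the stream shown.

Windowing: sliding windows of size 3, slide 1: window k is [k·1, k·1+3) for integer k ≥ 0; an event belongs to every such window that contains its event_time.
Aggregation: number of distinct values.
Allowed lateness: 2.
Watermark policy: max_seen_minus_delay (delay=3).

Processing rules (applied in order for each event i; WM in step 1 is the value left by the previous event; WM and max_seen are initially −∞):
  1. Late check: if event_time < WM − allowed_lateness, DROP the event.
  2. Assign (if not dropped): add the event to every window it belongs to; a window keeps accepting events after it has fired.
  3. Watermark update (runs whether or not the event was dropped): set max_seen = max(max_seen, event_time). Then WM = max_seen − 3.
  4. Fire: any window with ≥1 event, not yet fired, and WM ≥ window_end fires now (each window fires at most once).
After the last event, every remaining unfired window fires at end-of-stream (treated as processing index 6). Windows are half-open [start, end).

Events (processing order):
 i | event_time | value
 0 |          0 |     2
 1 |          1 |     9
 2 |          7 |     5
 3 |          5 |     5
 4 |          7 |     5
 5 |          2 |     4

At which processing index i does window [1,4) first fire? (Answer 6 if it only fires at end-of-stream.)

2

i=0 t=0 v=2: → [0,3); WM=-3
i=1 t=1 v=9: → [1,4),[0,3); WM=-2
i=2 t=7 v=5: → [7,10),[6,9),[5,8); WM=4; [0,3) fires=2 [1,4) fires=1
i=3 t=5 v=5: → [5,8),[4,7),[3,6); WM=4
i=4 t=7 v=5: → [7,10),[6,9),[5,8); WM=4
i=5 t=2 v=4: → [2,5),[1,4),[0,3); WM=4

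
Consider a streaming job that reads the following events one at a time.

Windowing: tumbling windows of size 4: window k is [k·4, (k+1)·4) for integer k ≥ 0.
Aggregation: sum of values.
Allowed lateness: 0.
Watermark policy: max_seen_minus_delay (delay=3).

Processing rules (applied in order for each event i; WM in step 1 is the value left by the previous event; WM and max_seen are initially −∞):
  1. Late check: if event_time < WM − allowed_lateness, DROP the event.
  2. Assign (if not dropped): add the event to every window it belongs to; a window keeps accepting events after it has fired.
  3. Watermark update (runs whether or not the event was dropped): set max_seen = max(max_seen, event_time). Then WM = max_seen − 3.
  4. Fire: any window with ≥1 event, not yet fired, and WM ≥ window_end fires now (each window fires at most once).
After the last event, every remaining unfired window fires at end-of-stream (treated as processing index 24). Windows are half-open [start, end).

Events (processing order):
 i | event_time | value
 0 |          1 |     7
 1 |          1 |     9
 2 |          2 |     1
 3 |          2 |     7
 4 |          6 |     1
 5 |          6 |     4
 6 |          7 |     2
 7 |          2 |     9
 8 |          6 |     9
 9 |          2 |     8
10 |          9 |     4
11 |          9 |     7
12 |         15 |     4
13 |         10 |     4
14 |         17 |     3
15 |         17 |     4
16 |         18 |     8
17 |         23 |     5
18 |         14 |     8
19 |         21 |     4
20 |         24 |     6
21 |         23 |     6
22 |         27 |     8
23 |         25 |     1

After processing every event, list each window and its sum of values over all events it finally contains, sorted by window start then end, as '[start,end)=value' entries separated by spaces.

i=0 t=1 v=7: → [0,4); WM=-2
i=1 t=1 v=9: → [0,4); WM=-2
i=2 t=2 v=1: → [0,4); WM=-1
i=3 t=2 v=7: → [0,4); WM=-1
i=4 t=6 v=1: → [4,8); WM=3
i=5 t=6 v=4: → [4,8); WM=3
i=6 t=7 v=2: → [4,8); WM=4; [0,4) fires=24
i=7 t=2 v=9: DROP (t<4-0); WM=4
i=8 t=6 v=9: → [4,8); WM=4
i=9 t=2 v=8: DROP (t<4-0); WM=4
i=10 t=9 v=4: → [8,12); WM=6
i=11 t=9 v=7: → [8,12); WM=6
i=12 t=15 v=4: → [12,16); WM=12; [4,8) fires=16 [8,12) fires=11
i=13 t=10 v=4: DROP (t<12-0); WM=12
i=14 t=17 v=3: → [16,20); WM=14
i=15 t=17 v=4: → [16,20); WM=14
i=16 t=18 v=8: → [16,20); WM=15
i=17 t=23 v=5: → [20,24); WM=20; [12,16) fires=4 [16,20) fires=15
i=18 t=14 v=8: DROP (t<20-0); WM=20
i=19 t=21 v=4: → [20,24); WM=20
i=20 t=24 v=6: → [24,28); WM=21
i=21 t=23 v=6: → [20,24); WM=21
i=22 t=27 v=8: → [24,28); WM=24; [20,24) fires=15
i=23 t=25 v=1: → [24,28); WM=24

[0,4)=24 [4,8)=16 [8,12)=11 [12,16)=4 [16,20)=15 [20,24)=15 [24,28)=15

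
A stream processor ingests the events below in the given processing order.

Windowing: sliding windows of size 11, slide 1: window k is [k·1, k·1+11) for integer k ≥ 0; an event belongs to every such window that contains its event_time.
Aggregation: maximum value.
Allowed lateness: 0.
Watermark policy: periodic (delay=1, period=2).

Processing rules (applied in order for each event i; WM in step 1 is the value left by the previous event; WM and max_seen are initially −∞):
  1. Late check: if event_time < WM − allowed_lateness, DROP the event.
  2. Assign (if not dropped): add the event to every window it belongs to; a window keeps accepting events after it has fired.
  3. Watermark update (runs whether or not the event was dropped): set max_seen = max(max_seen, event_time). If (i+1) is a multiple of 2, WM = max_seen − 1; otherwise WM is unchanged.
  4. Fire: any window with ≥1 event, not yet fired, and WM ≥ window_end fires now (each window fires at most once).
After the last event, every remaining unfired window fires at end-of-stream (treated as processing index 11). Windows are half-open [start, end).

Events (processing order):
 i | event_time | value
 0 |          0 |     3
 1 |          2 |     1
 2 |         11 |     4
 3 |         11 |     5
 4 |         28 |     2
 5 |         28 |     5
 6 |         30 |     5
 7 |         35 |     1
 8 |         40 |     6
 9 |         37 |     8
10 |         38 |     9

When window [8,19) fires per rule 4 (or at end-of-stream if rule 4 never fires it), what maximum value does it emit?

i=0 t=0 v=3: → [0,11); WM=−∞
i=1 t=2 v=1: → [2,13),[1,12),[0,11); WM=1
i=2 t=11 v=4: → [11,22),[10,21),[9,20),[8,19),[7,18),[6,17),[5,16),[4,15),[3,14),[2,13),[1,12); WM=1
i=3 t=11 v=5: → [11,22),[10,21),[9,20),[8,19),[7,18),[6,17),[5,16),[4,15),[3,14),[2,13),[1,12); WM=10
i=4 t=28 v=2: → [28,39),[27,38),[26,37),[25,36),[24,35),[23,34),[22,33),[21,32),[20,31),[19,30),[18,29); WM=10
i=5 t=28 v=5: → [28,39),[27,38),[26,37),[25,36),[24,35),[23,34),[22,33),[21,32),[20,31),[19,30),[18,29); WM=27; [0,11) fires=3 [1,12) fires=5 [2,13) fires=5 [3,14) fires=5 [4,15) fires=5 [5,16) fires=5 [6,17) fires=5 [7,18) fires=5 [8,19) fires=5 [9,20) fires=5 [10,21) fires=5 [11,22) fires=5
i=6 t=30 v=5: → [30,41),[29,40),[28,39),[27,38),[26,37),[25,36),[24,35),[23,34),[22,33),[21,32),[20,31); WM=27
i=7 t=35 v=1: → [35,46),[34,45),[33,44),[32,43),[31,42),[30,41),[29,40),[28,39),[27,38),[26,37),[25,36); WM=34; [18,29) fires=5 [19,30) fires=5 [20,31) fires=5 [21,32) fires=5 [22,33) fires=5 [23,34) fires=5
i=8 t=40 v=6: → [40,51),[39,50),[38,49),[37,48),[36,47),[35,46),[34,45),[33,44),[32,43),[31,42),[30,41); WM=34
i=9 t=37 v=8: → [37,48),[36,47),[35,46),[34,45),[33,44),[32,43),[31,42),[30,41),[29,40),[28,39),[27,38); WM=39; [24,35) fires=5 [25,36) fires=5 [26,37) fires=5 [27,38) fires=8 [28,39) fires=8
i=10 t=38 v=9: DROP (t<39-0); WM=39

5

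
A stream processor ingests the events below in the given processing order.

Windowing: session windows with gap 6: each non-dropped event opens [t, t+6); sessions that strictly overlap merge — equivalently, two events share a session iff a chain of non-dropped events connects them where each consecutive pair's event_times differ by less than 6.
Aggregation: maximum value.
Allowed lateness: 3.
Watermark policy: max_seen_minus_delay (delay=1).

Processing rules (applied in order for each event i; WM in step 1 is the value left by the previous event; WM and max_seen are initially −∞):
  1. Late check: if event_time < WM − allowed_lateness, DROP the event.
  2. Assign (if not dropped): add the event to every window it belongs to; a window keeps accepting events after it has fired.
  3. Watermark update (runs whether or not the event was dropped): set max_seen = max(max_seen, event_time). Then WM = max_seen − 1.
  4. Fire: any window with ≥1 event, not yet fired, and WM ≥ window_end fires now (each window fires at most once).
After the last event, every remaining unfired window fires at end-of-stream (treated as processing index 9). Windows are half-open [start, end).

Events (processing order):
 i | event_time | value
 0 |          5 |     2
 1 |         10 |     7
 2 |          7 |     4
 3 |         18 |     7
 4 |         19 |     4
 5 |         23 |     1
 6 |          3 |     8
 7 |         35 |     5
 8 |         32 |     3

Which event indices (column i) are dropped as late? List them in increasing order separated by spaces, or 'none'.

i=0 t=5 v=2: → [5,11); WM=4
i=1 t=10 v=7: → [5,16); WM=9
i=2 t=7 v=4: → [5,16); WM=9
i=3 t=18 v=7: → [18,24); WM=17
i=4 t=19 v=4: → [18,25); WM=18
i=5 t=23 v=1: → [18,29); WM=22
i=6 t=3 v=8: DROP (t<22-3); WM=22
i=7 t=35 v=5: → [35,41); WM=34
i=8 t=32 v=3: → [32,41); WM=34

6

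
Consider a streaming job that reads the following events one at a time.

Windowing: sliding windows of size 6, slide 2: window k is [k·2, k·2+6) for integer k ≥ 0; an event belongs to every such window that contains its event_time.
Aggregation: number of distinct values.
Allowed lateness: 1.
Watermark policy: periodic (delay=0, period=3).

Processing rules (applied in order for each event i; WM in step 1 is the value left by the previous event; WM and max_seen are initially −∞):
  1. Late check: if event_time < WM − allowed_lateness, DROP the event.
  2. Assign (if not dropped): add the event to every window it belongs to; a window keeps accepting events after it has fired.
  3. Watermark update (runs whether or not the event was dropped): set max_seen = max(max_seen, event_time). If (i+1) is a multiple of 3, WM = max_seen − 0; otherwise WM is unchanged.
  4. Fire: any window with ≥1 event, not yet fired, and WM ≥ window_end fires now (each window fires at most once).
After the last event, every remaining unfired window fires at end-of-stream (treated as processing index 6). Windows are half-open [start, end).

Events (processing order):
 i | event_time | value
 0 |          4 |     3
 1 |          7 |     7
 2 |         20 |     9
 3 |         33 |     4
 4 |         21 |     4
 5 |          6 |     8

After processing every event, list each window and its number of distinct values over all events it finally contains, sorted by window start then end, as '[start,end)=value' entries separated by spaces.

[0,6)=1 [2,8)=2 [4,10)=2 [6,12)=1 [16,22)=2 [18,24)=2 [20,26)=2 [28,34)=1 [30,36)=1 [32,38)=1

i=0 t=4 v=3: → [4,10),[2,8),[0,6); WM=−∞
i=1 t=7 v=7: → [6,12),[4,10),[2,8); WM=−∞
i=2 t=20 v=9: → [20,26),[18,24),[16,22); WM=20; [0,6) fires=1 [2,8) fires=2 [4,10) fires=2 [6,12) fires=1
i=3 t=33 v=4: → [32,38),[30,36),[28,34); WM=20
i=4 t=21 v=4: → [20,26),[18,24),[16,22); WM=20
i=5 t=6 v=8: DROP (t<20-1); WM=33; [16,22) fires=2 [18,24) fires=2 [20,26) fires=2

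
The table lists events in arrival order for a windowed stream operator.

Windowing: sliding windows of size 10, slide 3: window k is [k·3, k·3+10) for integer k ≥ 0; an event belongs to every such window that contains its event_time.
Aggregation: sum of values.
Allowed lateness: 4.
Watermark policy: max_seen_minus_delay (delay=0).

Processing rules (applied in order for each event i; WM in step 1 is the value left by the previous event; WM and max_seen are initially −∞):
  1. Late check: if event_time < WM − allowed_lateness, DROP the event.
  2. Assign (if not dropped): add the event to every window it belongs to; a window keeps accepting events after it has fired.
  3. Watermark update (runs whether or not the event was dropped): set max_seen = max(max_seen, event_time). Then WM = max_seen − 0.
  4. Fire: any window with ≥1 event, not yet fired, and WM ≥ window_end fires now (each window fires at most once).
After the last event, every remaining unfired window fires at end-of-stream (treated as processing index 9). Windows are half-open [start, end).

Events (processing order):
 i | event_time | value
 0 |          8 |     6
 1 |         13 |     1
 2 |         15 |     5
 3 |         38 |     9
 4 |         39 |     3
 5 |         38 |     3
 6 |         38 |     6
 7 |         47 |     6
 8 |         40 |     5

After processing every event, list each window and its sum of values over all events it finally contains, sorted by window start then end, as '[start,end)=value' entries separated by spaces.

i=0 t=8 v=6: → [6,16),[3,13),[0,10); WM=8
i=1 t=13 v=1: → [12,22),[9,19),[6,16); WM=13; [0,10) fires=6 [3,13) fires=6
i=2 t=15 v=5: → [15,25),[12,22),[9,19),[6,16); WM=15
i=3 t=38 v=9: → [36,46),[33,43),[30,40); WM=38; [6,16) fires=12 [9,19) fires=6 [12,22) fires=6 [15,25) fires=5
i=4 t=39 v=3: → [39,49),[36,46),[33,43),[30,40); WM=39
i=5 t=38 v=3: → [36,46),[33,43),[30,40); WM=39
i=6 t=38 v=6: → [36,46),[33,43),[30,40); WM=39
i=7 t=47 v=6: → [45,55),[42,52),[39,49); WM=47; [30,40) fires=21 [33,43) fires=21 [36,46) fires=21
i=8 t=40 v=5: DROP (t<47-4); WM=47

[0,10)=6 [3,13)=6 [6,16)=12 [9,19)=6 [12,22)=6 [15,25)=5 [30,40)=21 [33,43)=21 [36,46)=21 [39,49)=9 [42,52)=6 [45,55)=6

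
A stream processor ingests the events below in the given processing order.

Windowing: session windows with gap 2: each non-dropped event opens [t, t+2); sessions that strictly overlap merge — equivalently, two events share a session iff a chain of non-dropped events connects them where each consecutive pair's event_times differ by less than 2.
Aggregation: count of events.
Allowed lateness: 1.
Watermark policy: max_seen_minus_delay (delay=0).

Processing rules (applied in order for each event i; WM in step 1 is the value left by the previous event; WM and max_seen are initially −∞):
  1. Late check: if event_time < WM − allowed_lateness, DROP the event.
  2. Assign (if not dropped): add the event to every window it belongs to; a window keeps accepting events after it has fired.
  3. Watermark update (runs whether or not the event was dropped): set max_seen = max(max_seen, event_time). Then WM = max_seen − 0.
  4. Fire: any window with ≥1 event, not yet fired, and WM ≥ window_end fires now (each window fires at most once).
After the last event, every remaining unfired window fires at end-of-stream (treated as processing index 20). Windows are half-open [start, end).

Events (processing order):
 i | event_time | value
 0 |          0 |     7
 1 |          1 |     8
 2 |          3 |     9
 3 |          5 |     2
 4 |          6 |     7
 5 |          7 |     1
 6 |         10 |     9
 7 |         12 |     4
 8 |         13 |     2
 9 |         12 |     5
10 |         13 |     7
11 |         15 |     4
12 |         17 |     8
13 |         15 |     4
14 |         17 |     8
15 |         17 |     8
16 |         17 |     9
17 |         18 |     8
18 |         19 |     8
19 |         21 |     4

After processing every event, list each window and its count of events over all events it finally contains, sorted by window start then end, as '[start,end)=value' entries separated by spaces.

i=0 t=0 v=7: → [0,2); WM=0
i=1 t=1 v=8: → [0,3); WM=1
i=2 t=3 v=9: → [3,5); WM=3
i=3 t=5 v=2: → [5,7); WM=5
i=4 t=6 v=7: → [5,8); WM=6
i=5 t=7 v=1: → [5,9); WM=7
i=6 t=10 v=9: → [10,12); WM=10
i=7 t=12 v=4: → [12,14); WM=12
i=8 t=13 v=2: → [12,15); WM=13
i=9 t=12 v=5: → [12,15); WM=13
i=10 t=13 v=7: → [12,15); WM=13
i=11 t=15 v=4: → [15,17); WM=15
i=12 t=17 v=8: → [17,19); WM=17
i=13 t=15 v=4: DROP (t<17-1); WM=17
i=14 t=17 v=8: → [17,19); WM=17
i=15 t=17 v=8: → [17,19); WM=17
i=16 t=17 v=9: → [17,19); WM=17
i=17 t=18 v=8: → [17,20); WM=18
i=18 t=19 v=8: → [17,21); WM=19
i=19 t=21 v=4: → [21,23); WM=21

[0,3)=2 [3,5)=1 [5,9)=3 [10,12)=1 [12,15)=4 [15,17)=1 [17,21)=6 [21,23)=1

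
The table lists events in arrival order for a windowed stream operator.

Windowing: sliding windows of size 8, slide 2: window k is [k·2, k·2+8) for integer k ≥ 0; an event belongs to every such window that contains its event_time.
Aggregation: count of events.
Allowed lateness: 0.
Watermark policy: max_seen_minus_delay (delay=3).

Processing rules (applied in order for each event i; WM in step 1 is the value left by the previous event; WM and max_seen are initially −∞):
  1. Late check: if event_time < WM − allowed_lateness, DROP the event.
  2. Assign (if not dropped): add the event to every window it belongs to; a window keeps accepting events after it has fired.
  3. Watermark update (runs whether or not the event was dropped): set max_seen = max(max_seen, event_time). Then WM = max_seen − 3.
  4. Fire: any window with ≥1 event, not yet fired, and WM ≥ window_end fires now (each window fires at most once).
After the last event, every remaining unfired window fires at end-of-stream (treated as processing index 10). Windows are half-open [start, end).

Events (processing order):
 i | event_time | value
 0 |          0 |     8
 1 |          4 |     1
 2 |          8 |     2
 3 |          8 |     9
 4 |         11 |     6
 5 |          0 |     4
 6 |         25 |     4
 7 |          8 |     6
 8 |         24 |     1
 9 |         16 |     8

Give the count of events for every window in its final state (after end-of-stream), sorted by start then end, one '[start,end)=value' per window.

i=0 t=0 v=8: → [0,8); WM=-3
i=1 t=4 v=1: → [4,12),[2,10),[0,8); WM=1
i=2 t=8 v=2: → [8,16),[6,14),[4,12),[2,10); WM=5
i=3 t=8 v=9: → [8,16),[6,14),[4,12),[2,10); WM=5
i=4 t=11 v=6: → [10,18),[8,16),[6,14),[4,12); WM=8; [0,8) fires=2
i=5 t=0 v=4: DROP (t<8-0); WM=8
i=6 t=25 v=4: → [24,32),[22,30),[20,28),[18,26); WM=22; [2,10) fires=3 [4,12) fires=4 [6,14) fires=3 [8,16) fires=3 [10,18) fires=1
i=7 t=8 v=6: DROP (t<22-0); WM=22
i=8 t=24 v=1: → [24,32),[22,30),[20,28),[18,26); WM=22
i=9 t=16 v=8: DROP (t<22-0); WM=22

[0,8)=2 [2,10)=3 [4,12)=4 [6,14)=3 [8,16)=3 [10,18)=1 [18,26)=2 [20,28)=2 [22,30)=2 [24,32)=2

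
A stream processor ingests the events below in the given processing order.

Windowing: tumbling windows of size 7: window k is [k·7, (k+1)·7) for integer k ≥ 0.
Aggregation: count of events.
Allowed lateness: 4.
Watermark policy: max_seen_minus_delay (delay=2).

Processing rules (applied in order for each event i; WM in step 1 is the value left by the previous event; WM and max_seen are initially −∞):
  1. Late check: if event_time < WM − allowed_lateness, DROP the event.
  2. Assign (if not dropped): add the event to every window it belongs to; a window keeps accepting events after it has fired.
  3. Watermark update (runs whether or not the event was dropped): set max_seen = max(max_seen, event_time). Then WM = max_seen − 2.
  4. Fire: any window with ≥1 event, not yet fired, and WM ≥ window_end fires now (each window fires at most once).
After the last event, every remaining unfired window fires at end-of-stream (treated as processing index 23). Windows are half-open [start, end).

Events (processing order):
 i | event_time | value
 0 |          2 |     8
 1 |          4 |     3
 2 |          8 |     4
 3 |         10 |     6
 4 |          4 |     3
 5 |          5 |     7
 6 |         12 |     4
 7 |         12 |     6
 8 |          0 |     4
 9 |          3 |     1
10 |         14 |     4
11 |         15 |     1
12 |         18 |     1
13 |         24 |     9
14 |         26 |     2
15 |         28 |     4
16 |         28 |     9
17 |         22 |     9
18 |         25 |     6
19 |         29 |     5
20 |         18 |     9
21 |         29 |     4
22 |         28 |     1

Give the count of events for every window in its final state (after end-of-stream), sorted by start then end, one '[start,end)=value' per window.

[0,7)=4 [7,14)=4 [14,21)=3 [21,28)=4 [28,35)=5

i=0 t=2 v=8: → [0,7); WM=0
i=1 t=4 v=3: → [0,7); WM=2
i=2 t=8 v=4: → [7,14); WM=6
i=3 t=10 v=6: → [7,14); WM=8; [0,7) fires=2
i=4 t=4 v=3: → [0,7); WM=8
i=5 t=5 v=7: → [0,7); WM=8
i=6 t=12 v=4: → [7,14); WM=10
i=7 t=12 v=6: → [7,14); WM=10
i=8 t=0 v=4: DROP (t<10-4); WM=10
i=9 t=3 v=1: DROP (t<10-4); WM=10
i=10 t=14 v=4: → [14,21); WM=12
i=11 t=15 v=1: → [14,21); WM=13
i=12 t=18 v=1: → [14,21); WM=16; [7,14) fires=4
i=13 t=24 v=9: → [21,28); WM=22; [14,21) fires=3
i=14 t=26 v=2: → [21,28); WM=24
i=15 t=28 v=4: → [28,35); WM=26
i=16 t=28 v=9: → [28,35); WM=26
i=17 t=22 v=9: → [21,28); WM=26
i=18 t=25 v=6: → [21,28); WM=26
i=19 t=29 v=5: → [28,35); WM=27
i=20 t=18 v=9: DROP (t<27-4); WM=27
i=21 t=29 v=4: → [28,35); WM=27
i=22 t=28 v=1: → [28,35); WM=27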